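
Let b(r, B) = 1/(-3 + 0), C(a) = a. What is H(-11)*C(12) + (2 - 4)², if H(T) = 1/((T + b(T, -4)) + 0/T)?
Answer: 50/17 ≈ 2.9412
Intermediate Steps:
b(r, B) = -⅓ (b(r, B) = 1/(-3) = -⅓)
H(T) = 1/(-⅓ + T) (H(T) = 1/((T - ⅓) + 0/T) = 1/((-⅓ + T) + 0) = 1/(-⅓ + T))
H(-11)*C(12) + (2 - 4)² = (3/(-1 + 3*(-11)))*12 + (2 - 4)² = (3/(-1 - 33))*12 + (-2)² = (3/(-34))*12 + 4 = (3*(-1/34))*12 + 4 = -3/34*12 + 4 = -18/17 + 4 = 50/17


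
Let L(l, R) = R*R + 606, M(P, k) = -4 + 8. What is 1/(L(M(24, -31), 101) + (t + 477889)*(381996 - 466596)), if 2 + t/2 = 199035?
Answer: -1/74105782193 ≈ -1.3494e-11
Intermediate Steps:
M(P, k) = 4
t = 398066 (t = -4 + 2*199035 = -4 + 398070 = 398066)
L(l, R) = 606 + R² (L(l, R) = R² + 606 = 606 + R²)
1/(L(M(24, -31), 101) + (t + 477889)*(381996 - 466596)) = 1/((606 + 101²) + (398066 + 477889)*(381996 - 466596)) = 1/((606 + 10201) + 875955*(-84600)) = 1/(10807 - 74105793000) = 1/(-74105782193) = -1/74105782193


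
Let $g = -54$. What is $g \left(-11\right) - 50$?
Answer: $544$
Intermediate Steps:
$g \left(-11\right) - 50 = \left(-54\right) \left(-11\right) - 50 = 594 - 50 = 544$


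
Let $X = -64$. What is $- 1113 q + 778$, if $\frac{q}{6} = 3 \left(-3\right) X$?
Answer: $-3845750$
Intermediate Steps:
$q = 3456$ ($q = 6 \cdot 3 \left(-3\right) \left(-64\right) = 6 \left(\left(-9\right) \left(-64\right)\right) = 6 \cdot 576 = 3456$)
$- 1113 q + 778 = \left(-1113\right) 3456 + 778 = -3846528 + 778 = -3845750$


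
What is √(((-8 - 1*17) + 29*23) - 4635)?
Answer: 11*I*√33 ≈ 63.19*I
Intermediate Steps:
√(((-8 - 1*17) + 29*23) - 4635) = √(((-8 - 17) + 667) - 4635) = √((-25 + 667) - 4635) = √(642 - 4635) = √(-3993) = 11*I*√33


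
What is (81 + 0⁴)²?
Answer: 6561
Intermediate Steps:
(81 + 0⁴)² = (81 + 0)² = 81² = 6561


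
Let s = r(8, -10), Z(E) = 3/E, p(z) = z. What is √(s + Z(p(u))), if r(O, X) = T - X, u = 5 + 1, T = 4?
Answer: √58/2 ≈ 3.8079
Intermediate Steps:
u = 6
r(O, X) = 4 - X
s = 14 (s = 4 - 1*(-10) = 4 + 10 = 14)
√(s + Z(p(u))) = √(14 + 3/6) = √(14 + 3*(⅙)) = √(14 + ½) = √(29/2) = √58/2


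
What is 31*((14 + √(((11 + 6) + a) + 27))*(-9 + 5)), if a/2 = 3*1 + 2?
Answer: -1736 - 372*√6 ≈ -2647.2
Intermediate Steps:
a = 10 (a = 2*(3*1 + 2) = 2*(3 + 2) = 2*5 = 10)
31*((14 + √(((11 + 6) + a) + 27))*(-9 + 5)) = 31*((14 + √(((11 + 6) + 10) + 27))*(-9 + 5)) = 31*((14 + √((17 + 10) + 27))*(-4)) = 31*((14 + √(27 + 27))*(-4)) = 31*((14 + √54)*(-4)) = 31*((14 + 3*√6)*(-4)) = 31*(-56 - 12*√6) = -1736 - 372*√6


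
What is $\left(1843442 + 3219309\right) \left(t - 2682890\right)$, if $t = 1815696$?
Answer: $-4390387290694$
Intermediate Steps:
$\left(1843442 + 3219309\right) \left(t - 2682890\right) = \left(1843442 + 3219309\right) \left(1815696 - 2682890\right) = 5062751 \left(-867194\right) = -4390387290694$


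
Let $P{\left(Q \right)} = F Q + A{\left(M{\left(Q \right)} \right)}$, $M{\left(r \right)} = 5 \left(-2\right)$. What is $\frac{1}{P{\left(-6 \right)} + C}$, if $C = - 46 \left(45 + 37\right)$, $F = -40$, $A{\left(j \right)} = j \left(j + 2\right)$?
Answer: $- \frac{1}{3452} \approx -0.00028969$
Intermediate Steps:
$M{\left(r \right)} = -10$
$A{\left(j \right)} = j \left(2 + j\right)$
$C = -3772$ ($C = \left(-46\right) 82 = -3772$)
$P{\left(Q \right)} = 80 - 40 Q$ ($P{\left(Q \right)} = - 40 Q - 10 \left(2 - 10\right) = - 40 Q - -80 = - 40 Q + 80 = 80 - 40 Q$)
$\frac{1}{P{\left(-6 \right)} + C} = \frac{1}{\left(80 - -240\right) - 3772} = \frac{1}{\left(80 + 240\right) - 3772} = \frac{1}{320 - 3772} = \frac{1}{-3452} = - \frac{1}{3452}$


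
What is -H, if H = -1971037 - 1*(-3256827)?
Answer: -1285790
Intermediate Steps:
H = 1285790 (H = -1971037 + 3256827 = 1285790)
-H = -1*1285790 = -1285790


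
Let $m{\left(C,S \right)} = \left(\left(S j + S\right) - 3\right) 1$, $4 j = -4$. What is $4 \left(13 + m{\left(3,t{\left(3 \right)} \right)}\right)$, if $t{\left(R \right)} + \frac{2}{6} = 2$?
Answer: $40$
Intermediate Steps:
$j = -1$ ($j = \frac{1}{4} \left(-4\right) = -1$)
$t{\left(R \right)} = \frac{5}{3}$ ($t{\left(R \right)} = - \frac{1}{3} + 2 = \frac{5}{3}$)
$m{\left(C,S \right)} = -3$ ($m{\left(C,S \right)} = \left(\left(S \left(-1\right) + S\right) - 3\right) 1 = \left(\left(- S + S\right) - 3\right) 1 = \left(0 - 3\right) 1 = \left(-3\right) 1 = -3$)
$4 \left(13 + m{\left(3,t{\left(3 \right)} \right)}\right) = 4 \left(13 - 3\right) = 4 \cdot 10 = 40$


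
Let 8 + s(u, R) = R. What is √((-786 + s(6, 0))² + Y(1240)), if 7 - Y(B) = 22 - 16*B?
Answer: √650261 ≈ 806.39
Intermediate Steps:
s(u, R) = -8 + R
Y(B) = -15 + 16*B (Y(B) = 7 - (22 - 16*B) = 7 + (-22 + 16*B) = -15 + 16*B)
√((-786 + s(6, 0))² + Y(1240)) = √((-786 + (-8 + 0))² + (-15 + 16*1240)) = √((-786 - 8)² + (-15 + 19840)) = √((-794)² + 19825) = √(630436 + 19825) = √650261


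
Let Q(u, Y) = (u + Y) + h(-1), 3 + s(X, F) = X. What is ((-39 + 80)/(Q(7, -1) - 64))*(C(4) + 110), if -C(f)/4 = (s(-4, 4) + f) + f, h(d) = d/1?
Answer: -4346/59 ≈ -73.661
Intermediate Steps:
h(d) = d (h(d) = d*1 = d)
s(X, F) = -3 + X
Q(u, Y) = -1 + Y + u (Q(u, Y) = (u + Y) - 1 = (Y + u) - 1 = -1 + Y + u)
C(f) = 28 - 8*f (C(f) = -4*(((-3 - 4) + f) + f) = -4*((-7 + f) + f) = -4*(-7 + 2*f) = 28 - 8*f)
((-39 + 80)/(Q(7, -1) - 64))*(C(4) + 110) = ((-39 + 80)/((-1 - 1 + 7) - 64))*((28 - 8*4) + 110) = (41/(5 - 64))*((28 - 32) + 110) = (41/(-59))*(-4 + 110) = (41*(-1/59))*106 = -41/59*106 = -4346/59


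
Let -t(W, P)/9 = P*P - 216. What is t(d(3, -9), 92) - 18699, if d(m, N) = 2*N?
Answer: -92931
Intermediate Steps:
t(W, P) = 1944 - 9*P**2 (t(W, P) = -9*(P*P - 216) = -9*(P**2 - 216) = -9*(-216 + P**2) = 1944 - 9*P**2)
t(d(3, -9), 92) - 18699 = (1944 - 9*92**2) - 18699 = (1944 - 9*8464) - 18699 = (1944 - 76176) - 18699 = -74232 - 18699 = -92931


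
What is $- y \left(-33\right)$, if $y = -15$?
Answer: $-495$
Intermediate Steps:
$- y \left(-33\right) = - \left(-15\right) \left(-33\right) = \left(-1\right) 495 = -495$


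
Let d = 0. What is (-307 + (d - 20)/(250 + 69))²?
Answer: 9594790209/101761 ≈ 94288.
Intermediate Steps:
(-307 + (d - 20)/(250 + 69))² = (-307 + (0 - 20)/(250 + 69))² = (-307 - 20/319)² = (-97953/319)² = 9594790209/101761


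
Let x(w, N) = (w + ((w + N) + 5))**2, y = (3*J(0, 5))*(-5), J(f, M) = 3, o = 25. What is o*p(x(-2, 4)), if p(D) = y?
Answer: -1125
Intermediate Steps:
y = -45 (y = (3*3)*(-5) = 9*(-5) = -45)
x(w, N) = (5 + N + 2*w)**2 (x(w, N) = (w + ((N + w) + 5))**2 = (w + (5 + N + w))**2 = (5 + N + 2*w)**2)
p(D) = -45
o*p(x(-2, 4)) = 25*(-45) = -1125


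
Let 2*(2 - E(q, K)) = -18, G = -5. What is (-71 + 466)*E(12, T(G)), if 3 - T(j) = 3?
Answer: 4345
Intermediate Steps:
T(j) = 0 (T(j) = 3 - 1*3 = 3 - 3 = 0)
E(q, K) = 11 (E(q, K) = 2 - ½*(-18) = 2 + 9 = 11)
(-71 + 466)*E(12, T(G)) = (-71 + 466)*11 = 395*11 = 4345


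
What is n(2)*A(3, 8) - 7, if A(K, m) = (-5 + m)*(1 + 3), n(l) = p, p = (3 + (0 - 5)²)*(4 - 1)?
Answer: 1001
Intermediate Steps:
p = 84 (p = (3 + (-5)²)*3 = (3 + 25)*3 = 28*3 = 84)
n(l) = 84
A(K, m) = -20 + 4*m (A(K, m) = (-5 + m)*4 = -20 + 4*m)
n(2)*A(3, 8) - 7 = 84*(-20 + 4*8) - 7 = 84*(-20 + 32) - 7 = 84*12 - 7 = 1008 - 7 = 1001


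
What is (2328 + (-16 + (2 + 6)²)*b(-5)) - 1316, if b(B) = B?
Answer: 772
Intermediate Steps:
(2328 + (-16 + (2 + 6)²)*b(-5)) - 1316 = (2328 + (-16 + (2 + 6)²)*(-5)) - 1316 = (2328 + (-16 + 8²)*(-5)) - 1316 = (2328 + (-16 + 64)*(-5)) - 1316 = (2328 + 48*(-5)) - 1316 = (2328 - 240) - 1316 = 2088 - 1316 = 772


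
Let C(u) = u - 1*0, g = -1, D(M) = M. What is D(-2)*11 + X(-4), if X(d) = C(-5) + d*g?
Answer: -23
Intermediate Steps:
C(u) = u (C(u) = u + 0 = u)
X(d) = -5 - d (X(d) = -5 + d*(-1) = -5 - d)
D(-2)*11 + X(-4) = -2*11 + (-5 - 1*(-4)) = -22 + (-5 + 4) = -22 - 1 = -23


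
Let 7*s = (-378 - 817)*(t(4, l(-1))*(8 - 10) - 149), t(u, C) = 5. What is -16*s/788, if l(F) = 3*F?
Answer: -760020/1379 ≈ -551.14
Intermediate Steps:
s = 190005/7 (s = ((-378 - 817)*(5*(8 - 10) - 149))/7 = (-1195*(5*(-2) - 149))/7 = (-1195*(-10 - 149))/7 = (-1195*(-159))/7 = (⅐)*190005 = 190005/7 ≈ 27144.)
-16*s/788 = -3040080/(7*788) = -16*190005/5516 = -760020/1379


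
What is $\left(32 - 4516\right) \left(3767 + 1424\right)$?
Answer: $-23276444$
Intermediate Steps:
$\left(32 - 4516\right) \left(3767 + 1424\right) = \left(-4484\right) 5191 = -23276444$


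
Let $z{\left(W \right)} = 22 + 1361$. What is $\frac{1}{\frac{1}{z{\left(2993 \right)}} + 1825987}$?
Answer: $\frac{1383}{2525340022} \approx 5.4765 \cdot 10^{-7}$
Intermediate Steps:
$z{\left(W \right)} = 1383$
$\frac{1}{\frac{1}{z{\left(2993 \right)}} + 1825987} = \frac{1}{\frac{1}{1383} + 1825987} = \frac{1}{\frac{2525340022}{1383}} = \frac{1383}{2525340022}$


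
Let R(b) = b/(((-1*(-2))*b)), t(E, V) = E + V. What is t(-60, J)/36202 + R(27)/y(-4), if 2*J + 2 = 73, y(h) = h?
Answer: -18199/144808 ≈ -0.12568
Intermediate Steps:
J = 71/2 (J = -1 + (½)*73 = -1 + 73/2 = 71/2 ≈ 35.500)
R(b) = ½ (R(b) = b/((2*b)) = b*(1/(2*b)) = ½)
t(-60, J)/36202 + R(27)/y(-4) = (-60 + 71/2)/36202 + (½)/(-4) = -49/2*1/36202 + (½)*(-¼) = -49/72404 - ⅛ = -18199/144808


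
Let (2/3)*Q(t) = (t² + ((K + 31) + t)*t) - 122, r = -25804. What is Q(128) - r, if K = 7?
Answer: 82069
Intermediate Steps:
Q(t) = -183 + 3*t²/2 + 3*t*(38 + t)/2 (Q(t) = 3*((t² + ((7 + 31) + t)*t) - 122)/2 = 3*((t² + (38 + t)*t) - 122)/2 = 3*((t² + t*(38 + t)) - 122)/2 = 3*(-122 + t² + t*(38 + t))/2 = -183 + 3*t²/2 + 3*t*(38 + t)/2)
Q(128) - r = (-183 + 3*128² + 57*128) - 1*(-25804) = (-183 + 3*16384 + 7296) + 25804 = (-183 + 49152 + 7296) + 25804 = 56265 + 25804 = 82069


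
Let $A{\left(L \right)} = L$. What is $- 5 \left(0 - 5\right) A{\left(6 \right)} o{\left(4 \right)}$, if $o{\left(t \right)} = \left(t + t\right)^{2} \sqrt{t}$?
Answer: $19200$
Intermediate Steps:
$o{\left(t \right)} = 4 t^{\frac{5}{2}}$ ($o{\left(t \right)} = \left(2 t\right)^{2} \sqrt{t} = 4 t^{2} \sqrt{t} = 4 t^{\frac{5}{2}}$)
$- 5 \left(0 - 5\right) A{\left(6 \right)} o{\left(4 \right)} = - 5 \left(0 - 5\right) 6 \cdot 4 \cdot 4^{\frac{5}{2}} = \left(-5\right) \left(-5\right) 6 \cdot 4 \cdot 32 = 25 \cdot 6 \cdot 128 = 150 \cdot 128 = 19200$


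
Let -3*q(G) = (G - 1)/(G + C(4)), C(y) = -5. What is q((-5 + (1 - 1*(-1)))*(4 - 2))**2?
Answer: 49/1089 ≈ 0.044995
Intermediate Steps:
q(G) = -(-1 + G)/(3*(-5 + G)) (q(G) = -(G - 1)/(3*(G - 5)) = -(-1 + G)/(3*(-5 + G)))
q((-5 + (1 - 1*(-1)))*(4 - 2))**2 = ((1 - (-5 + (1 - 1*(-1)))*(4 - 2))/(3*(-5 + (-5 + (1 - 1*(-1)))*(4 - 2))))**2 = ((1 - (-5 + (1 + 1))*2)/(3*(-5 + (-5 + (1 + 1))*2)))**2 = ((1 - (-5 + 2)*2)/(3*(-5 + (-5 + 2)*2)))**2 = ((1 - (-3)*2)/(3*(-5 - 3*2)))**2 = ((1 - 1*(-6))/(3*(-5 - 6)))**2 = ((1/3)*(1 + 6)/(-11))**2 = ((1/3)*(-1/11)*7)**2 = (-7/33)**2 = 49/1089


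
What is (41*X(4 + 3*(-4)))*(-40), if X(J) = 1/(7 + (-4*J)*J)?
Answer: 1640/249 ≈ 6.5863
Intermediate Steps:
X(J) = 1/(7 - 4*J²)
(41*X(4 + 3*(-4)))*(-40) = (41*(-1/(-7 + 4*(4 + 3*(-4))²)))*(-40) = (41*(-1/(-7 + 4*(4 - 12)²)))*(-40) = (41*(-1/(-7 + 4*(-8)²)))*(-40) = (41*(-1/(-7 + 4*64)))*(-40) = (41*(-1/(-7 + 256)))*(-40) = (41*(-1/249))*(-40) = -41/249*(-40) = 1640/249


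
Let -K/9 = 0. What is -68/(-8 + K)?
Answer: 17/2 ≈ 8.5000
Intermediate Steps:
K = 0 (K = -9*0 = 0)
-68/(-8 + K) = -68/(-8 + 0) = -68/(-8) = -68*(-1/8) = 17/2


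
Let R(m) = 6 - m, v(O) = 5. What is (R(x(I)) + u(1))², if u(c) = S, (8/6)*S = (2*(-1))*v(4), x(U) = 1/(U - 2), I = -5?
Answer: 361/196 ≈ 1.8418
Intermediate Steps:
x(U) = 1/(-2 + U)
S = -15/2 (S = 3*((2*(-1))*5)/4 = 3*(-2*5)/4 = (¾)*(-10) = -15/2 ≈ -7.5000)
u(c) = -15/2
(R(x(I)) + u(1))² = ((6 - 1/(-2 - 5)) - 15/2)² = ((6 - 1/(-7)) - 15/2)² = ((6 - 1*(-⅐)) - 15/2)² = ((6 + ⅐) - 15/2)² = (43/7 - 15/2)² = (-19/14)² = 361/196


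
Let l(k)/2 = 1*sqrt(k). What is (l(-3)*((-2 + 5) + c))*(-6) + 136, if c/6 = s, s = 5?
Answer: 136 - 396*I*sqrt(3) ≈ 136.0 - 685.89*I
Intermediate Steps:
l(k) = 2*sqrt(k) (l(k) = 2*(1*sqrt(k)) = 2*sqrt(k))
c = 30 (c = 6*5 = 30)
(l(-3)*((-2 + 5) + c))*(-6) + 136 = ((2*sqrt(-3))*((-2 + 5) + 30))*(-6) + 136 = ((2*(I*sqrt(3)))*(3 + 30))*(-6) + 136 = ((2*I*sqrt(3))*33)*(-6) + 136 = (66*I*sqrt(3))*(-6) + 136 = -396*I*sqrt(3) + 136 = 136 - 396*I*sqrt(3)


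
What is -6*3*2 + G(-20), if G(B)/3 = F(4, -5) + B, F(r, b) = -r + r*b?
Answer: -168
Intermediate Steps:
F(r, b) = -r + b*r
G(B) = -72 + 3*B (G(B) = 3*(4*(-1 - 5) + B) = 3*(4*(-6) + B) = 3*(-24 + B) = -72 + 3*B)
-6*3*2 + G(-20) = -6*3*2 + (-72 + 3*(-20)) = -18*2 + (-72 - 60) = -36 - 132 = -168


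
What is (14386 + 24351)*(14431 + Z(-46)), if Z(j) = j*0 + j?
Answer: 557231745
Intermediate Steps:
Z(j) = j (Z(j) = 0 + j = j)
(14386 + 24351)*(14431 + Z(-46)) = (14386 + 24351)*(14431 - 46) = 38737*14385 = 557231745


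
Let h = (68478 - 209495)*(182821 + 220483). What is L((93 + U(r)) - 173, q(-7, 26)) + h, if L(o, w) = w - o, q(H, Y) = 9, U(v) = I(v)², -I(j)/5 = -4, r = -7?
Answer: -56872720479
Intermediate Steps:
I(j) = 20 (I(j) = -5*(-4) = 20)
U(v) = 400 (U(v) = 20² = 400)
h = -56872720168 (h = -141017*403304 = -56872720168)
L((93 + U(r)) - 173, q(-7, 26)) + h = (9 - ((93 + 400) - 173)) - 56872720168 = (9 - (493 - 173)) - 56872720168 = (9 - 1*320) - 56872720168 = (9 - 320) - 56872720168 = -311 - 56872720168 = -56872720479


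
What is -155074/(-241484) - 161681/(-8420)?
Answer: 10087274421/508323820 ≈ 19.844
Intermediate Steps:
-155074/(-241484) - 161681/(-8420) = -155074*(-1/241484) - 161681*(-1/8420) = 77537/120742 + 161681/8420 = 10087274421/508323820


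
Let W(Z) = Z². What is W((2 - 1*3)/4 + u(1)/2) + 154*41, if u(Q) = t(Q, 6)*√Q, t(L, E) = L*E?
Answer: 101145/16 ≈ 6321.6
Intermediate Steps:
t(L, E) = E*L
u(Q) = 6*Q^(3/2) (u(Q) = (6*Q)*√Q = 6*Q^(3/2))
W((2 - 1*3)/4 + u(1)/2) + 154*41 = ((2 - 1*3)/4 + (6*1^(3/2))/2)² + 154*41 = ((2 - 3)*(¼) + (6*1)*(½))² + 6314 = (-1*¼ + 6*(½))² + 6314 = (-¼ + 3)² + 6314 = (11/4)² + 6314 = 121/16 + 6314 = 101145/16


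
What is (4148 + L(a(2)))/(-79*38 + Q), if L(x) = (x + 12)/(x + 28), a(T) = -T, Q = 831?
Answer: -53929/28223 ≈ -1.9108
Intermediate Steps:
L(x) = (12 + x)/(28 + x)
(4148 + L(a(2)))/(-79*38 + Q) = (4148 + (12 - 1*2)/(28 - 1*2))/(-79*38 + 831) = (4148 + (12 - 2)/(28 - 2))/(-3002 + 831) = (4148 + 10/26)/(-2171) = (4148 + (1/26)*10)*(-1/2171) = (4148 + 5/13)*(-1/2171) = (53929/13)*(-1/2171) = -53929/28223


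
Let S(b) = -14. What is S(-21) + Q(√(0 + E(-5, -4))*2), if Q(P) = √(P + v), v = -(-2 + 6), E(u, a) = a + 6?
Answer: -14 + I*√(4 - 2*√2) ≈ -14.0 + 1.0824*I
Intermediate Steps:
E(u, a) = 6 + a
v = -4 (v = -1*4 = -4)
Q(P) = √(-4 + P) (Q(P) = √(P - 4) = √(-4 + P))
S(-21) + Q(√(0 + E(-5, -4))*2) = -14 + √(-4 + √(0 + (6 - 4))*2) = -14 + √(-4 + √(0 + 2)*2) = -14 + √(-4 + √2*2) = -14 + √(-4 + 2*√2)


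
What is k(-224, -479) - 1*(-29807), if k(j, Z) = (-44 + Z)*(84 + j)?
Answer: 103027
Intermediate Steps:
k(-224, -479) - 1*(-29807) = (-3696 - 44*(-224) + 84*(-479) - 479*(-224)) - 1*(-29807) = (-3696 + 9856 - 40236 + 107296) + 29807 = 73220 + 29807 = 103027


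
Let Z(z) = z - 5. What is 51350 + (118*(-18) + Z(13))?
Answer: 49234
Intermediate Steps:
Z(z) = -5 + z
51350 + (118*(-18) + Z(13)) = 51350 + (118*(-18) + (-5 + 13)) = 51350 + (-2124 + 8) = 51350 - 2116 = 49234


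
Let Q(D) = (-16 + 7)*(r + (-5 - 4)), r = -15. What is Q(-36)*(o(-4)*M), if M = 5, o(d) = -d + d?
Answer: 0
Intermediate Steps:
o(d) = 0
Q(D) = 216 (Q(D) = (-16 + 7)*(-15 + (-5 - 4)) = -9*(-15 - 9) = -9*(-24) = 216)
Q(-36)*(o(-4)*M) = 216*(0*5) = 216*0 = 0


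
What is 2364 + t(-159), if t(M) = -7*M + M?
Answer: 3318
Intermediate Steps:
t(M) = -6*M
2364 + t(-159) = 2364 - 6*(-159) = 2364 + 954 = 3318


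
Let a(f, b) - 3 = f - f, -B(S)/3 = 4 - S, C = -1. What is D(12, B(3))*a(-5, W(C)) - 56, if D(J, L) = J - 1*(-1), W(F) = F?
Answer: -17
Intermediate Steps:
B(S) = -12 + 3*S (B(S) = -3*(4 - S) = -12 + 3*S)
a(f, b) = 3 (a(f, b) = 3 + (f - f) = 3 + 0 = 3)
D(J, L) = 1 + J (D(J, L) = J + 1 = 1 + J)
D(12, B(3))*a(-5, W(C)) - 56 = (1 + 12)*3 - 56 = 13*3 - 56 = 39 - 56 = -17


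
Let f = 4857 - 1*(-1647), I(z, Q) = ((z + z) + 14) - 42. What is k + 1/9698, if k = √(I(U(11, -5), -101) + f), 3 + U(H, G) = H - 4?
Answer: 1/9698 + 2*√1621 ≈ 80.523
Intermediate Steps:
U(H, G) = -7 + H (U(H, G) = -3 + (H - 4) = -3 + (-4 + H) = -7 + H)
I(z, Q) = -28 + 2*z (I(z, Q) = (2*z + 14) - 42 = (14 + 2*z) - 42 = -28 + 2*z)
f = 6504 (f = 4857 + 1647 = 6504)
k = 2*√1621 (k = √((-28 + 2*(-7 + 11)) + 6504) = √((-28 + 2*4) + 6504) = √((-28 + 8) + 6504) = √(-20 + 6504) = √6484 = 2*√1621 ≈ 80.523)
k + 1/9698 = 2*√1621 + 1/9698 = 1/9698 + 2*√1621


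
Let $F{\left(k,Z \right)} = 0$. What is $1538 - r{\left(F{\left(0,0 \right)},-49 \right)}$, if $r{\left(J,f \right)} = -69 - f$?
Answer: $1558$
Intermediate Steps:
$1538 - r{\left(F{\left(0,0 \right)},-49 \right)} = 1538 - \left(-69 - -49\right) = 1538 - \left(-69 + 49\right) = 1538 - -20 = 1538 + 20 = 1558$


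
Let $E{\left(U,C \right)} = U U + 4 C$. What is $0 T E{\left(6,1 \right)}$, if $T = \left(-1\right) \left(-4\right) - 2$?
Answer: $0$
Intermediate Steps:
$E{\left(U,C \right)} = U^{2} + 4 C$
$T = 2$ ($T = 4 - 2 = 2$)
$0 T E{\left(6,1 \right)} = 0 \cdot 2 \left(6^{2} + 4 \cdot 1\right) = 0 \left(36 + 4\right) = 0 \cdot 40 = 0$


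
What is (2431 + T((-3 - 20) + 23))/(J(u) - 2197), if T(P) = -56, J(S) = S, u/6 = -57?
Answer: -2375/2539 ≈ -0.93541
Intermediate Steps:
u = -342 (u = 6*(-57) = -342)
(2431 + T((-3 - 20) + 23))/(J(u) - 2197) = (2431 - 56)/(-342 - 2197) = 2375/(-2539) = 2375*(-1/2539) = -2375/2539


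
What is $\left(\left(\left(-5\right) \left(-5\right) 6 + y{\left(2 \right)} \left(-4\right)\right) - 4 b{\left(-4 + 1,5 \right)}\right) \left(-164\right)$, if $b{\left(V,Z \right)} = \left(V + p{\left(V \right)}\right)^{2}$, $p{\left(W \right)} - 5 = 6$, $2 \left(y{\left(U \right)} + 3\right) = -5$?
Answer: $13776$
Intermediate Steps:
$y{\left(U \right)} = - \frac{11}{2}$ ($y{\left(U \right)} = -3 + \frac{1}{2} \left(-5\right) = -3 - \frac{5}{2} = - \frac{11}{2}$)
$p{\left(W \right)} = 11$ ($p{\left(W \right)} = 5 + 6 = 11$)
$b{\left(V,Z \right)} = \left(11 + V\right)^{2}$ ($b{\left(V,Z \right)} = \left(V + 11\right)^{2} = \left(11 + V\right)^{2}$)
$\left(\left(\left(-5\right) \left(-5\right) 6 + y{\left(2 \right)} \left(-4\right)\right) - 4 b{\left(-4 + 1,5 \right)}\right) \left(-164\right) = \left(\left(\left(-5\right) \left(-5\right) 6 - -22\right) - 4 \left(11 + \left(-4 + 1\right)\right)^{2}\right) \left(-164\right) = \left(\left(25 \cdot 6 + 22\right) - 4 \left(11 - 3\right)^{2}\right) \left(-164\right) = \left(\left(150 + 22\right) - 4 \cdot 8^{2}\right) \left(-164\right) = \left(172 - 256\right) \left(-164\right) = \left(-84\right) \left(-164\right) = 13776$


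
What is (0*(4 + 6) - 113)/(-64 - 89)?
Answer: 113/153 ≈ 0.73856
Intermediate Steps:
(0*(4 + 6) - 113)/(-64 - 89) = (0*10 - 113)/(-153) = -(0 - 113)/153 = -1/153*(-113) = 113/153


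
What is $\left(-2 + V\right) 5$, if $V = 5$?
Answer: $15$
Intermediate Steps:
$\left(-2 + V\right) 5 = \left(-2 + 5\right) 5 = 3 \cdot 5 = 15$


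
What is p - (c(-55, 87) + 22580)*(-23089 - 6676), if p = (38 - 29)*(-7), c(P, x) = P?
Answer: 670456562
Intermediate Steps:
p = -63 (p = 9*(-7) = -63)
p - (c(-55, 87) + 22580)*(-23089 - 6676) = -63 - (-55 + 22580)*(-23089 - 6676) = -63 - 22525*(-29765) = -63 - 1*(-670456625) = -63 + 670456625 = 670456562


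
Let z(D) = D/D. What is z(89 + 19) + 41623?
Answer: 41624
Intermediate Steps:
z(D) = 1
z(89 + 19) + 41623 = 1 + 41623 = 41624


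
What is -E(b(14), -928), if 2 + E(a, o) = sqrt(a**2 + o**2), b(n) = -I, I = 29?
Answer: 2 - 145*sqrt(41) ≈ -926.45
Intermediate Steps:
b(n) = -29 (b(n) = -1*29 = -29)
E(a, o) = -2 + sqrt(a**2 + o**2)
-E(b(14), -928) = -(-2 + sqrt((-29)**2 + (-928)**2)) = -(-2 + sqrt(841 + 861184)) = -(-2 + sqrt(862025)) = -(-2 + 145*sqrt(41)) = 2 - 145*sqrt(41)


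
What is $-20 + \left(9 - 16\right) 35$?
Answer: $-265$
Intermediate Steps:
$-20 + \left(9 - 16\right) 35 = -20 - 245 = -265$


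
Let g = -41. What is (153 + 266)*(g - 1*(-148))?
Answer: 44833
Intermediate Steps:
(153 + 266)*(g - 1*(-148)) = (153 + 266)*(-41 - 1*(-148)) = 419*(-41 + 148) = 419*107 = 44833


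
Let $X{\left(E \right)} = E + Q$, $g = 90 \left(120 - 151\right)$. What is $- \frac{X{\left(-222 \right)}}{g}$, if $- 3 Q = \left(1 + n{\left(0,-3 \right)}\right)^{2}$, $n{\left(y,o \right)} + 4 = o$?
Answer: $- \frac{13}{155} \approx -0.083871$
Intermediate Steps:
$n{\left(y,o \right)} = -4 + o$
$g = -2790$ ($g = 90 \left(-31\right) = -2790$)
$Q = -12$ ($Q = - \frac{\left(1 - 7\right)^{2}}{3} = - \frac{\left(-6\right)^{2}}{3} = \left(- \frac{1}{3}\right) 36 = -12$)
$X{\left(E \right)} = -12 + E$ ($X{\left(E \right)} = E - 12 = -12 + E$)
$- \frac{X{\left(-222 \right)}}{g} = - \frac{-12 - 222}{-2790} = - \frac{\left(-234\right) \left(-1\right)}{2790} = \left(-1\right) \frac{13}{155} = - \frac{13}{155}$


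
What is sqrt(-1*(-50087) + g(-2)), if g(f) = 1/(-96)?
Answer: sqrt(28850106)/24 ≈ 223.80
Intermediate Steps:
g(f) = -1/96
sqrt(-1*(-50087) + g(-2)) = sqrt(-1*(-50087) - 1/96) = sqrt(50087 - 1/96) = sqrt(4808351/96) = sqrt(28850106)/24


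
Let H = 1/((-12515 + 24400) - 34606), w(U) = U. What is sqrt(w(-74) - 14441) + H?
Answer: -1/22721 + I*sqrt(14515) ≈ -4.4012e-5 + 120.48*I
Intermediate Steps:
H = -1/22721 (H = 1/(11885 - 34606) = 1/(-22721) = -1/22721 ≈ -4.4012e-5)
sqrt(w(-74) - 14441) + H = sqrt(-74 - 14441) - 1/22721 = sqrt(-14515) - 1/22721 = I*sqrt(14515) - 1/22721 = -1/22721 + I*sqrt(14515)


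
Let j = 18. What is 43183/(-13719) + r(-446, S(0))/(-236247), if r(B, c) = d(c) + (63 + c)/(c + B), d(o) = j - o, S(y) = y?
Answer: -1516712081827/481839458826 ≈ -3.1478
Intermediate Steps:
d(o) = 18 - o
r(B, c) = 18 - c + (63 + c)/(B + c) (r(B, c) = (18 - c) + (63 + c)/(c + B) = (18 - c) + (63 + c)/(B + c) = 18 - c + (63 + c)/(B + c))
43183/(-13719) + r(-446, S(0))/(-236247) = 43183/(-13719) + ((63 + 0 - 1*(-446)*(-18 + 0) - 1*0*(-18 + 0))/(-446 + 0))/(-236247) = 43183*(-1/13719) + ((63 + 0 - 1*(-446)*(-18) - 1*0*(-18))/(-446))*(-1/236247) = -43183/13719 - (63 + 0 - 8028 + 0)/446*(-1/236247) = -43183/13719 - 1/446*(-7965)*(-1/236247) = -43183/13719 + (7965/446)*(-1/236247) = -43183/13719 - 2655/35122054 = -1516712081827/481839458826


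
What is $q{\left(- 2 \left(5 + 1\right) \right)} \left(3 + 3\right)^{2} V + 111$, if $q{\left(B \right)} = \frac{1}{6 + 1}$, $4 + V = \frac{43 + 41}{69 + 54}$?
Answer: $\frac{26961}{287} \approx 93.941$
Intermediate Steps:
$V = - \frac{136}{41}$ ($V = -4 + \frac{43 + 41}{69 + 54} = -4 + \frac{84}{123} = -4 + 84 \cdot \frac{1}{123} = -4 + \frac{28}{41} = - \frac{136}{41} \approx -3.3171$)
$q{\left(B \right)} = \frac{1}{7}$
$q{\left(- 2 \left(5 + 1\right) \right)} \left(3 + 3\right)^{2} V + 111 = \frac{\left(3 + 3\right)^{2}}{7} \left(- \frac{136}{41}\right) + 111 = \frac{6^{2}}{7} \left(- \frac{136}{41}\right) + 111 = \frac{1}{7} \cdot 36 \left(- \frac{136}{41}\right) + 111 = \frac{36}{7} \left(- \frac{136}{41}\right) + 111 = - \frac{4896}{287} + 111 = \frac{26961}{287}$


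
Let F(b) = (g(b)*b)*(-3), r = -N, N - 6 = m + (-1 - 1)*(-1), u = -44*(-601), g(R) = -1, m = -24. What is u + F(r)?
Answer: 26492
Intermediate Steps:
u = 26444
N = -16 (N = 6 + (-24 + (-1 - 1)*(-1)) = 6 + (-24 - 2*(-1)) = 6 + (-24 + 2) = 6 - 22 = -16)
r = 16 (r = -1*(-16) = 16)
F(b) = 3*b (F(b) = -b*(-3) = 3*b)
u + F(r) = 26444 + 3*16 = 26444 + 48 = 26492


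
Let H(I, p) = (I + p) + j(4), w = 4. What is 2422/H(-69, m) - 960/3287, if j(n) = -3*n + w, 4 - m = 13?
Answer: -4021837/141341 ≈ -28.455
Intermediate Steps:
m = -9 (m = 4 - 1*13 = 4 - 13 = -9)
j(n) = 4 - 3*n (j(n) = -3*n + 4 = 4 - 3*n)
H(I, p) = -8 + I + p (H(I, p) = (I + p) + (4 - 3*4) = (I + p) + (4 - 12) = (I + p) - 8 = -8 + I + p)
2422/H(-69, m) - 960/3287 = 2422/(-8 - 69 - 9) - 960/3287 = 2422/(-86) - 960*1/3287 = 2422*(-1/86) - 960/3287 = -1211/43 - 960/3287 = -4021837/141341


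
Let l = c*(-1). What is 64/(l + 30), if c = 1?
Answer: 64/29 ≈ 2.2069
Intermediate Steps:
l = -1 (l = 1*(-1) = -1)
64/(l + 30) = 64/(-1 + 30) = 64/29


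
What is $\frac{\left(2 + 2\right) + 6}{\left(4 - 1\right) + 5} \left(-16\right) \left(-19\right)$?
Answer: $380$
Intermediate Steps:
$\frac{\left(2 + 2\right) + 6}{\left(4 - 1\right) + 5} \left(-16\right) \left(-19\right) = \frac{4 + 6}{\left(4 - 1\right) + 5} \left(-16\right) \left(-19\right) = \frac{10}{3 + 5} \left(-16\right) \left(-19\right) = \frac{10}{8} \left(-16\right) \left(-19\right) = 10 \cdot \frac{1}{8} \left(-16\right) \left(-19\right) = \frac{5}{4} \left(-16\right) \left(-19\right) = \left(-20\right) \left(-19\right) = 380$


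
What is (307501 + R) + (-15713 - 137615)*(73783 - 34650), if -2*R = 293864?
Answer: -6000024055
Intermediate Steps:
R = -146932 (R = -½*293864 = -146932)
(307501 + R) + (-15713 - 137615)*(73783 - 34650) = (307501 - 146932) + (-15713 - 137615)*(73783 - 34650) = 160569 - 153328*39133 = 160569 - 6000184624 = -6000024055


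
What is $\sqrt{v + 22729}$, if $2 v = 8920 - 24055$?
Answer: $\frac{\sqrt{60646}}{2} \approx 123.13$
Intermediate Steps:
$v = - \frac{15135}{2}$ ($v = \frac{8920 - 24055}{2} = \frac{1}{2} \left(-15135\right) = - \frac{15135}{2} \approx -7567.5$)
$\sqrt{v + 22729} = \sqrt{- \frac{15135}{2} + 22729} = \sqrt{\frac{30323}{2}} = \frac{\sqrt{60646}}{2}$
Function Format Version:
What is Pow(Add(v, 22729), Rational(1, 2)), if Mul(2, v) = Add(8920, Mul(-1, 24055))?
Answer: Mul(Rational(1, 2), Pow(60646, Rational(1, 2))) ≈ 123.13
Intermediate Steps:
v = Rational(-15135, 2) (v = Mul(Rational(1, 2), Add(8920, Mul(-1, 24055))) = Mul(Rational(1, 2), Add(8920, -24055)) = Mul(Rational(1, 2), -15135) = Rational(-15135, 2) ≈ -7567.5)
Pow(Add(v, 22729), Rational(1, 2)) = Pow(Add(Rational(-15135, 2), 22729), Rational(1, 2)) = Pow(Rational(30323, 2), Rational(1, 2)) = Mul(Rational(1, 2), Pow(60646, Rational(1, 2)))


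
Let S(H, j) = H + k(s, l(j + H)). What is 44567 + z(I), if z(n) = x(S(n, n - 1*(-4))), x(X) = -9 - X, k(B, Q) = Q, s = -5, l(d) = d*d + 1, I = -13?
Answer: 44086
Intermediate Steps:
l(d) = 1 + d² (l(d) = d² + 1 = 1 + d²)
S(H, j) = 1 + H + (H + j)² (S(H, j) = H + (1 + (j + H)²) = H + (1 + (H + j)²) = 1 + H + (H + j)²)
z(n) = -10 - n - (4 + 2*n)² (z(n) = -9 - (1 + n + (n + (n - 1*(-4)))²) = -9 - (1 + n + (n + (n + 4))²) = -9 - (1 + n + (n + (4 + n))²) = -9 - (1 + n + (4 + 2*n)²) = -9 + (-1 - n - (4 + 2*n)²) = -10 - n - (4 + 2*n)²)
44567 + z(I) = 44567 + (-10 - 1*(-13) - 4*(2 - 13)²) = 44567 + (-10 + 13 - 4*(-11)²) = 44567 + (-10 + 13 - 4*121) = 44567 + (-10 + 13 - 484) = 44567 - 481 = 44086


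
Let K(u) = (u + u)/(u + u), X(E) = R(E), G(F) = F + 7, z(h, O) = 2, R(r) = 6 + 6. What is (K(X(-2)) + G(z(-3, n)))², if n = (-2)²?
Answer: 100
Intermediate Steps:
R(r) = 12
n = 4
G(F) = 7 + F
X(E) = 12
K(u) = 1 (K(u) = (2*u)/((2*u)) = (2*u)*(1/(2*u)) = 1)
(K(X(-2)) + G(z(-3, n)))² = (1 + (7 + 2))² = (1 + 9)² = 10² = 100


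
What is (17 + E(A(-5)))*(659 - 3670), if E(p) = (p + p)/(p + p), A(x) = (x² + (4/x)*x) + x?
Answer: -54198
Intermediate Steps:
A(x) = 4 + x + x² (A(x) = (x² + 4) + x = (4 + x²) + x = 4 + x + x²)
E(p) = 1 (E(p) = (2*p)/((2*p)) = (2*p)*(1/(2*p)) = 1)
(17 + E(A(-5)))*(659 - 3670) = (17 + 1)*(659 - 3670) = 18*(-3011) = -54198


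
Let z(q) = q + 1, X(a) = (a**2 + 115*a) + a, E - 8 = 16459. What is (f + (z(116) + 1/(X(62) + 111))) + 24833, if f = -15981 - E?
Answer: -83580205/11147 ≈ -7498.0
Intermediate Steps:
E = 16467 (E = 8 + 16459 = 16467)
X(a) = a**2 + 116*a
z(q) = 1 + q
f = -32448 (f = -15981 - 1*16467 = -15981 - 16467 = -32448)
(f + (z(116) + 1/(X(62) + 111))) + 24833 = (-32448 + ((1 + 116) + 1/(62*(116 + 62) + 111))) + 24833 = (-32448 + (117 + 1/(62*178 + 111))) + 24833 = (-32448 + (117 + 1/(11036 + 111))) + 24833 = (-32448 + (117 + 1/11147)) + 24833 = (-32448 + 1304200/11147) + 24833 = -360393656/11147 + 24833 = -83580205/11147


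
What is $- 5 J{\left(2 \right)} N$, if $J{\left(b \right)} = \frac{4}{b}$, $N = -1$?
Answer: $10$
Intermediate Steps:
$- 5 J{\left(2 \right)} N = - 5 \cdot \frac{4}{2} \left(-1\right) = - 5 \cdot 4 \cdot \frac{1}{2} \left(-1\right) = \left(-5\right) 2 \left(-1\right) = \left(-10\right) \left(-1\right) = 10$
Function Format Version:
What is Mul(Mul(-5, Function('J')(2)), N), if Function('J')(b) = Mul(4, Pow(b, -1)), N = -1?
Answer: 10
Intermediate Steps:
Mul(Mul(-5, Function('J')(2)), N) = Mul(Mul(-5, Mul(4, Pow(2, -1))), -1) = Mul(Mul(-5, Mul(4, Rational(1, 2))), -1) = Mul(Mul(-5, 2), -1) = Mul(-10, -1) = 10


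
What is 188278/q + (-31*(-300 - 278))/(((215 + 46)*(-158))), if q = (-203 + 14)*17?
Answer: -434543261/7360983 ≈ -59.033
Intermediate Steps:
q = -3213 (q = -189*17 = -3213)
188278/q + (-31*(-300 - 278))/(((215 + 46)*(-158))) = 188278/(-3213) + (-31*(-300 - 278))/(((215 + 46)*(-158))) = 188278*(-1/3213) + (-31*(-578))/((261*(-158))) = -188278/3213 + 17918/(-41238) = -188278/3213 + 17918*(-1/41238) = -188278/3213 - 8959/20619 = -434543261/7360983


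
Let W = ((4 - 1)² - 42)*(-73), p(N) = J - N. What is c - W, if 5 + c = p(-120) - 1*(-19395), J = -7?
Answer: 17094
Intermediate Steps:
p(N) = -7 - N
c = 19503 (c = -5 + ((-7 - 1*(-120)) - 1*(-19395)) = -5 + ((-7 + 120) + 19395) = -5 + (113 + 19395) = -5 + 19508 = 19503)
W = 2409 (W = (3² - 42)*(-73) = (9 - 42)*(-73) = -33*(-73) = 2409)
c - W = 19503 - 1*2409 = 19503 - 2409 = 17094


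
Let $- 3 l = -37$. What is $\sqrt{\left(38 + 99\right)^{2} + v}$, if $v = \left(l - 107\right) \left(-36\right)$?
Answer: $\sqrt{22177} \approx 148.92$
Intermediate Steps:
$l = \frac{37}{3}$ ($l = \left(- \frac{1}{3}\right) \left(-37\right) = \frac{37}{3} \approx 12.333$)
$v = 3408$ ($v = \left(\frac{37}{3} - 107\right) \left(-36\right) = \left(- \frac{284}{3}\right) \left(-36\right) = 3408$)
$\sqrt{\left(38 + 99\right)^{2} + v} = \sqrt{\left(38 + 99\right)^{2} + 3408} = \sqrt{137^{2} + 3408} = \sqrt{18769 + 3408} = \sqrt{22177}$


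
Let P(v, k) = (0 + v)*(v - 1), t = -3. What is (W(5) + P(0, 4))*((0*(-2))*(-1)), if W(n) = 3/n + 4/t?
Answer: 0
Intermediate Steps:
P(v, k) = v*(-1 + v)
W(n) = -4/3 + 3/n (W(n) = 3/n + 4/(-3) = 3/n + 4*(-⅓) = 3/n - 4/3 = -4/3 + 3/n)
(W(5) + P(0, 4))*((0*(-2))*(-1)) = ((-4/3 + 3/5) + 0*(-1 + 0))*((0*(-2))*(-1)) = ((-4/3 + 3*(⅕)) + 0*(-1))*(0*(-1)) = ((-4/3 + ⅗) + 0)*0 = (-11/15 + 0)*0 = -11/15*0 = 0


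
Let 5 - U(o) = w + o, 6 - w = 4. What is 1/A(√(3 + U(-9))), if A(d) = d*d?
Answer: 1/15 ≈ 0.066667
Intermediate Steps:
w = 2 (w = 6 - 1*4 = 6 - 4 = 2)
U(o) = 3 - o (U(o) = 5 - (2 + o) = 5 + (-2 - o) = 3 - o)
A(d) = d²
1/A(√(3 + U(-9))) = 1/((√(3 + (3 - 1*(-9))))²) = 1/((√(3 + (3 + 9)))²) = 1/((√(3 + 12))²) = 1/((√15)²) = 1/15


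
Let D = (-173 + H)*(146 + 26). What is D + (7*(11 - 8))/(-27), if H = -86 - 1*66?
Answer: -503107/9 ≈ -55901.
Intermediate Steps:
H = -152 (H = -86 - 66 = -152)
D = -55900 (D = (-173 - 152)*(146 + 26) = -325*172 = -55900)
D + (7*(11 - 8))/(-27) = -55900 + (7*(11 - 8))/(-27) = -55900 + (7*3)*(-1/27) = -55900 + 21*(-1/27) = -55900 - 7/9 = -503107/9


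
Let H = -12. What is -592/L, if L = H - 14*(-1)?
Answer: -296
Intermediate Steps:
L = 2 (L = -12 - 14*(-1) = -12 + 14 = 2)
-592/L = -592/2 = -592*½ = -296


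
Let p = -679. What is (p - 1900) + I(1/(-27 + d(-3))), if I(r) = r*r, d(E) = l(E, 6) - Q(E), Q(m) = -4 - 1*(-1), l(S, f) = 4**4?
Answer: -138812095/53824 ≈ -2579.0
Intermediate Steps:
l(S, f) = 256
Q(m) = -3 (Q(m) = -4 + 1 = -3)
d(E) = 259 (d(E) = 256 - 1*(-3) = 256 + 3 = 259)
I(r) = r**2
(p - 1900) + I(1/(-27 + d(-3))) = (-679 - 1900) + (1/(-27 + 259))**2 = -2579 + (1/232)**2 = -2579 + 1/53824 = -138812095/53824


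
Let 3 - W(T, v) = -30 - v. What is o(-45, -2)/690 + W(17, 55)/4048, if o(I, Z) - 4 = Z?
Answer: 17/690 ≈ 0.024638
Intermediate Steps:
W(T, v) = 33 + v (W(T, v) = 3 - (-30 - v) = 3 + (30 + v) = 33 + v)
o(I, Z) = 4 + Z
o(-45, -2)/690 + W(17, 55)/4048 = (4 - 2)/690 + (33 + 55)/4048 = 2*(1/690) + 88*(1/4048) = 1/345 + 1/46 = 17/690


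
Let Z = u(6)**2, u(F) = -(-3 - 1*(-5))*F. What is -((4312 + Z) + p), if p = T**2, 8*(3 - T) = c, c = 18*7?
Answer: -73897/16 ≈ -4618.6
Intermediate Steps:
c = 126
T = -51/4 (T = 3 - 1/8*126 = 3 - 63/4 = -51/4 ≈ -12.750)
p = 2601/16 (p = (-51/4)**2 = 2601/16 ≈ 162.56)
u(F) = -2*F (u(F) = -(-3 + 5)*F = -2*F)
Z = 144 (Z = (-2*6)**2 = (-12)**2 = 144)
-((4312 + Z) + p) = -((4312 + 144) + 2601/16) = -(4456 + 2601/16) = -1*73897/16 = -73897/16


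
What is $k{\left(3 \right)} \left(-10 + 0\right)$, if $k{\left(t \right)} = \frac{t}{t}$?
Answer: $-10$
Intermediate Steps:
$k{\left(t \right)} = 1$
$k{\left(3 \right)} \left(-10 + 0\right) = 1 \left(-10 + 0\right) = 1 \left(-10\right) = -10$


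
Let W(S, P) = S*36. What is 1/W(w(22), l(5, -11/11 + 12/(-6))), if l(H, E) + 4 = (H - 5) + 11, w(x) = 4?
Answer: 1/144 ≈ 0.0069444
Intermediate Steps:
l(H, E) = 2 + H (l(H, E) = -4 + ((H - 5) + 11) = -4 + ((-5 + H) + 11) = -4 + (6 + H) = 2 + H)
W(S, P) = 36*S
1/W(w(22), l(5, -11/11 + 12/(-6))) = 1/(36*4) = 1/144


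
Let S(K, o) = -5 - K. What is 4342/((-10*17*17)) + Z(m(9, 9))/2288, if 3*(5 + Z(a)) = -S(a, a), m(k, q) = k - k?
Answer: -7458097/4959240 ≈ -1.5039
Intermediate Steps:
m(k, q) = 0
Z(a) = -10/3 + a/3 (Z(a) = -5 + (-(-5 - a))/3 = -5 + (5 + a)/3 = -5 + (5/3 + a/3) = -10/3 + a/3)
4342/((-10*17*17)) + Z(m(9, 9))/2288 = 4342/((-10*17*17)) + (-10/3 + (⅓)*0)/2288 = 4342/((-170*17)) + (-10/3 + 0)*(1/2288) = 4342/(-2890) - 10/3*1/2288 = 4342*(-1/2890) - 5/3432 = -2171/1445 - 5/3432 = -7458097/4959240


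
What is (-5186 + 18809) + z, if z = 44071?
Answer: 57694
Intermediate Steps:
(-5186 + 18809) + z = (-5186 + 18809) + 44071 = 13623 + 44071 = 57694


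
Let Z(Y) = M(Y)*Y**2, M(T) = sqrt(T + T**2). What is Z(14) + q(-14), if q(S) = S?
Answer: -14 + 196*sqrt(210) ≈ 2826.3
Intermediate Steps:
Z(Y) = Y**2*sqrt(Y*(1 + Y)) (Z(Y) = sqrt(Y*(1 + Y))*Y**2 = Y**2*sqrt(Y*(1 + Y)))
Z(14) + q(-14) = 14**2*sqrt(14*(1 + 14)) - 14 = 196*sqrt(14*15) - 14 = 196*sqrt(210) - 14 = -14 + 196*sqrt(210)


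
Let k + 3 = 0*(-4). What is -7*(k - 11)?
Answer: 98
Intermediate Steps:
k = -3 (k = -3 + 0*(-4) = -3 + 0 = -3)
-7*(k - 11) = -7*(-3 - 11) = -7*(-14) = 98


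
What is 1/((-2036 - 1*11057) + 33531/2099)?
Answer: -2099/27448676 ≈ -7.6470e-5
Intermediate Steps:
1/((-2036 - 1*11057) + 33531/2099) = 1/((-2036 - 11057) + 33531*(1/2099)) = 1/(-13093 + 33531/2099) = 1/(-27448676/2099) = -2099/27448676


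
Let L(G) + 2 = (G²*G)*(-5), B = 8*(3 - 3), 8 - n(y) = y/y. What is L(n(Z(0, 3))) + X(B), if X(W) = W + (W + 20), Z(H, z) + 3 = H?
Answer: -1697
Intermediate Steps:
Z(H, z) = -3 + H
n(y) = 7 (n(y) = 8 - y/y = 8 - 1*1 = 8 - 1 = 7)
B = 0 (B = 8*0 = 0)
L(G) = -2 - 5*G³ (L(G) = -2 + (G²*G)*(-5) = -2 + G³*(-5) = -2 - 5*G³)
X(W) = 20 + 2*W (X(W) = W + (20 + W) = 20 + 2*W)
L(n(Z(0, 3))) + X(B) = (-2 - 5*7³) + (20 + 2*0) = (-2 - 5*343) + (20 + 0) = (-2 - 1715) + 20 = -1717 + 20 = -1697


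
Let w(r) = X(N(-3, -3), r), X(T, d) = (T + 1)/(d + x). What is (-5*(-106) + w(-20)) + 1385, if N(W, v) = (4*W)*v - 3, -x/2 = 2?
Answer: 22963/12 ≈ 1913.6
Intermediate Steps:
x = -4 (x = -2*2 = -4)
N(W, v) = -3 + 4*W*v (N(W, v) = 4*W*v - 3 = -3 + 4*W*v)
X(T, d) = (1 + T)/(-4 + d) (X(T, d) = (T + 1)/(d - 4) = (1 + T)/(-4 + d))
w(r) = 34/(-4 + r) (w(r) = (1 + (-3 + 4*(-3)*(-3)))/(-4 + r) = (1 + (-3 + 36))/(-4 + r) = (1 + 33)/(-4 + r) = 34/(-4 + r))
(-5*(-106) + w(-20)) + 1385 = (-5*(-106) + 34/(-4 - 20)) + 1385 = (530 + 34/(-24)) + 1385 = (530 + 34*(-1/24)) + 1385 = (530 - 17/12) + 1385 = 6343/12 + 1385 = 22963/12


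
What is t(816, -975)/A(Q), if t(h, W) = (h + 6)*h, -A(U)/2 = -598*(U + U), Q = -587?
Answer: -83844/175513 ≈ -0.47771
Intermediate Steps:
A(U) = 2392*U (A(U) = -(-1196)*(U + U) = -(-1196)*2*U = -(-2392)*U = 2392*U)
t(h, W) = h*(6 + h) (t(h, W) = (6 + h)*h = h*(6 + h))
t(816, -975)/A(Q) = (816*(6 + 816))/((2392*(-587))) = (816*822)/(-1404104) = 670752*(-1/1404104) = -83844/175513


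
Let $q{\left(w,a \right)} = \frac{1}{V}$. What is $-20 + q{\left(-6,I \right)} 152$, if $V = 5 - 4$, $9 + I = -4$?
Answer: $132$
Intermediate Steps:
$I = -13$ ($I = -9 - 4 = -13$)
$V = 1$
$q{\left(w,a \right)} = 1$ ($q{\left(w,a \right)} = 1^{-1} = 1$)
$-20 + q{\left(-6,I \right)} 152 = -20 + 1 \cdot 152 = -20 + 152 = 132$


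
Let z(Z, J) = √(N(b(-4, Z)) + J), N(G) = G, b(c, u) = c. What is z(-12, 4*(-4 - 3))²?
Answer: -32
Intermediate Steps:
z(Z, J) = √(-4 + J)
z(-12, 4*(-4 - 3))² = (√(-4 + 4*(-4 - 3)))² = (√(-4 + 4*(-7)))² = (√(-4 - 28))² = (√(-32))² = (4*I*√2)² = -32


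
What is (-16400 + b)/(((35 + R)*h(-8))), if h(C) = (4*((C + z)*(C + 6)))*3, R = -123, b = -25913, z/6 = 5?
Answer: -42313/46464 ≈ -0.91066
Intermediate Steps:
z = 30 (z = 6*5 = 30)
h(C) = 12*(6 + C)*(30 + C) (h(C) = (4*((C + 30)*(C + 6)))*3 = (4*((30 + C)*(6 + C)))*3 = (4*((6 + C)*(30 + C)))*3 = (4*(6 + C)*(30 + C))*3 = 12*(6 + C)*(30 + C))
(-16400 + b)/(((35 + R)*h(-8))) = (-16400 - 25913)/(((35 - 123)*(2160 + 12*(-8)² + 432*(-8)))) = -42313*(-1/(88*(2160 + 12*64 - 3456))) = -42313*(-1/(88*(2160 + 768 - 3456))) = -42313/((-88*(-528))) = -42313/46464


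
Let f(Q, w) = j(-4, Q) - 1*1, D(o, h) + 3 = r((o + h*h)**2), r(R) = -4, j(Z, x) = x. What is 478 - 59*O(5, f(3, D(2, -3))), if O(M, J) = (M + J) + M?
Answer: -230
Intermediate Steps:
D(o, h) = -7 (D(o, h) = -3 - 4 = -7)
f(Q, w) = -1 + Q (f(Q, w) = Q - 1*1 = Q - 1 = -1 + Q)
O(M, J) = J + 2*M (O(M, J) = (J + M) + M = J + 2*M)
478 - 59*O(5, f(3, D(2, -3))) = 478 - 59*((-1 + 3) + 2*5) = 478 - 59*(2 + 10) = 478 - 59*12 = 478 - 708 = -230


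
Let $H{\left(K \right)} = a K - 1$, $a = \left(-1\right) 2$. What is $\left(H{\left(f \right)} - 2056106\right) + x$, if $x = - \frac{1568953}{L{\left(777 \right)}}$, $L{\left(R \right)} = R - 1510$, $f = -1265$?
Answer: $- \frac{1503702988}{733} \approx -2.0514 \cdot 10^{6}$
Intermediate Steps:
$a = -2$
$L{\left(R \right)} = -1510 + R$
$H{\left(K \right)} = -1 - 2 K$ ($H{\left(K \right)} = - 2 K - 1 = -1 - 2 K$)
$x = \frac{1568953}{733}$ ($x = - \frac{1568953}{-1510 + 777} = - \frac{1568953}{-733} = \left(-1568953\right) \left(- \frac{1}{733}\right) = \frac{1568953}{733} \approx 2140.5$)
$\left(H{\left(f \right)} - 2056106\right) + x = \left(\left(-1 - -2530\right) - 2056106\right) + \frac{1568953}{733} = \left(\left(-1 + 2530\right) - 2056106\right) + \frac{1568953}{733} = \left(2529 - 2056106\right) + \frac{1568953}{733} = -2053577 + \frac{1568953}{733} = - \frac{1503702988}{733}$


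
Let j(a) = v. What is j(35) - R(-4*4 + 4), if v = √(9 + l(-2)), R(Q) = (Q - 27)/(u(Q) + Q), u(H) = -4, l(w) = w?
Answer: -39/16 + √7 ≈ 0.20825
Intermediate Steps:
R(Q) = (-27 + Q)/(-4 + Q) (R(Q) = (Q - 27)/(-4 + Q) = (-27 + Q)/(-4 + Q))
v = √7 (v = √(9 - 2) = √7 ≈ 2.6458)
j(a) = √7
j(35) - R(-4*4 + 4) = √7 - (-27 + (-4*4 + 4))/(-4 + (-4*4 + 4)) = √7 - (-27 + (-16 + 4))/(-4 + (-16 + 4)) = √7 - (-27 - 12)/(-4 - 12) = √7 - (-39)/(-16) = √7 - (-1)*(-39)/16 = √7 - 1*39/16 = √7 - 39/16 = -39/16 + √7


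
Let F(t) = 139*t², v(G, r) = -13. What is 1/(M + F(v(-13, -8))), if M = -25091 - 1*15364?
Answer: -1/16964 ≈ -5.8948e-5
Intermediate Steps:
M = -40455 (M = -25091 - 15364 = -40455)
1/(M + F(v(-13, -8))) = 1/(-40455 + 139*(-13)²) = 1/(-40455 + 139*169) = 1/(-40455 + 23491) = 1/(-16964) = -1/16964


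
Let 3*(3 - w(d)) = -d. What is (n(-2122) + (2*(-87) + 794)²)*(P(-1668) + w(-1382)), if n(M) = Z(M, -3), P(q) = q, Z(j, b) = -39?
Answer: -2451070097/3 ≈ -8.1702e+8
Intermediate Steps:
n(M) = -39
w(d) = 3 + d/3 (w(d) = 3 - (-1)*d/3 = 3 + d/3)
(n(-2122) + (2*(-87) + 794)²)*(P(-1668) + w(-1382)) = (-39 + (2*(-87) + 794)²)*(-1668 + (3 + (⅓)*(-1382))) = (-39 + (-174 + 794)²)*(-1668 + (3 - 1382/3)) = (-39 + 620²)*(-1668 - 1373/3) = (-39 + 384400)*(-6377/3) = 384361*(-6377/3) = -2451070097/3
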